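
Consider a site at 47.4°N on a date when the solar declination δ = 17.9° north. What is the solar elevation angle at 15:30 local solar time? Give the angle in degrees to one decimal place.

Hour angle H = 15° × (15.5 − 12) = 52.50°.
cos θ_z = sin φ sin δ + cos φ cos δ cos H = (0.7361)(0.3074) + (0.6769)(0.9516)(0.6088) = 0.6184.
θ_z = arccos(0.6184) = 51.80°, so the elevation is 90° − 51.80° = 38.20°.

38.2°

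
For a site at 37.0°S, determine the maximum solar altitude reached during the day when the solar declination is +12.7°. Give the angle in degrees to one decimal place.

At local solar noon the hour angle is zero, so the elevation is 90° − |φ − δ| = 90° − |-37.0° − (12.7°)| = 90° − 49.7° = 40.3°.

40.3°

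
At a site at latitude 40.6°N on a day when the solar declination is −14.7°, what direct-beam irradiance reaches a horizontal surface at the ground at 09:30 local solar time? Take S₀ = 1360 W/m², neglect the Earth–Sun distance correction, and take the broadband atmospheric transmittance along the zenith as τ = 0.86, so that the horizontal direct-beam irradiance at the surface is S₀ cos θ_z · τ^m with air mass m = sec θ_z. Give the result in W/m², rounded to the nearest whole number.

Hour angle H = 15° × (9.5 − 12) = -37.50°.
With φ = 40.6°, δ = -14.7°, H = -37.50°: sin φ sin δ = -0.1651, cos φ cos δ cos H = 0.5827, so cos θ_z = 0.4176.
Air mass m = 1/cos θ_z = 1/0.4176 = 2.395; τ^m = 0.86^2.395 = 0.6968.
Surface direct beam = 1360 × 0.4176 × 0.6968 = 395.74 W/m².

396 W/m²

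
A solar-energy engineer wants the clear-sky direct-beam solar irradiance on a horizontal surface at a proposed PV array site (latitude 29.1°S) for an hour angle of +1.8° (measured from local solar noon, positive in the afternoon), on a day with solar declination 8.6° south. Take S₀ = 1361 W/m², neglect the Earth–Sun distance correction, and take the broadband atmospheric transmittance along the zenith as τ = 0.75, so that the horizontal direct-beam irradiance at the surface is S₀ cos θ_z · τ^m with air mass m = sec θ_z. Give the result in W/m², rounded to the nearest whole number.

937 W/m²

cos θ_z = sin φ sin δ + cos φ cos δ cos H = (-0.4863)(-0.1495) + (0.8738)(0.9888)(0.9995) = 0.9363.
Air mass m = 1/cos θ_z = 1/0.9363 = 1.068; τ^m = 0.75^1.068 = 0.7355.
Surface direct beam = 1361 × 0.9363 × 0.7355 = 937.25 W/m².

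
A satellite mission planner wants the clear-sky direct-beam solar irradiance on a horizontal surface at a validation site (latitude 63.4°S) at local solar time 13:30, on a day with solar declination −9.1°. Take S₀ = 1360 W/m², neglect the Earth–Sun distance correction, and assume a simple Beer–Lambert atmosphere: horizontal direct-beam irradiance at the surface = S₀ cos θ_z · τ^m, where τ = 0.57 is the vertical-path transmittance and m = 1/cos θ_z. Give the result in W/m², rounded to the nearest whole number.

269 W/m²

Hour angle H = 15° × (13.5 − 12) = 22.50°.
cos θ_z = sin φ sin δ + cos φ cos δ cos H = (-0.8942)(-0.1582) + (0.4478)(0.9874)(0.9239) = 0.5500.
Air mass m = 1/cos θ_z = 1/0.5500 = 1.818; τ^m = 0.57^1.818 = 0.3599.
Surface direct beam = 1360 × 0.5500 × 0.3599 = 269.21 W/m².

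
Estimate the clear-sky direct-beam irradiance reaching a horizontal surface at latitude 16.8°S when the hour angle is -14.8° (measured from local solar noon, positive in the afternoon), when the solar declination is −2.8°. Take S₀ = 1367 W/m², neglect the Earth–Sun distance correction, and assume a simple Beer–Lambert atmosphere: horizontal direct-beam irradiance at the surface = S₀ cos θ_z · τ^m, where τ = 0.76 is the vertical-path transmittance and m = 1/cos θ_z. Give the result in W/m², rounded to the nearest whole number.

958 W/m²

cos θ_z = sin φ sin δ + cos φ cos δ cos H = (-0.2890)(-0.0488) + (0.9573)(0.9988)(0.9668) = 0.9385.
Air mass m = 1/cos θ_z = 1/0.9385 = 1.066; τ^m = 0.76^1.066 = 0.7464.
Surface direct beam = 1367 × 0.9385 × 0.7464 = 957.58 W/m².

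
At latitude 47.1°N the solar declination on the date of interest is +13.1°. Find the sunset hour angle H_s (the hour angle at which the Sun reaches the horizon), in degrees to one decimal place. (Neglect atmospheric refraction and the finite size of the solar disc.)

−tan φ tan δ = −(1.0761)(0.2327) = -0.2504; H_s = arccos(-0.2504) = 104.50°.

104.5°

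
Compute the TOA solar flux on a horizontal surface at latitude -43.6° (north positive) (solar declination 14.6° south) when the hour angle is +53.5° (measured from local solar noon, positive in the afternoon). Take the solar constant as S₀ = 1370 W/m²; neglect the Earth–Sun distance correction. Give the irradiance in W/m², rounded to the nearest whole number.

With φ = -43.6°, δ = -14.6°, H = 53.50°: sin φ sin δ = 0.1738, cos φ cos δ cos H = 0.4168, so cos θ_z = 0.5906.
Top-of-atmosphere irradiance = S₀ cos θ_z = 1370 × 0.5906 = 809.12 W/m².

809 W/m²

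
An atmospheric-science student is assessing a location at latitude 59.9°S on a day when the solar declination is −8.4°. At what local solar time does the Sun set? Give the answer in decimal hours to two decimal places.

The sunset hour angle satisfies cos H_s = −tan φ tan δ = -0.2547, giving H_s = 104.76°.
Sunset is at 12 + H_s/15 = 12 + 6.984 = 18.984 h local solar time.

18.98 h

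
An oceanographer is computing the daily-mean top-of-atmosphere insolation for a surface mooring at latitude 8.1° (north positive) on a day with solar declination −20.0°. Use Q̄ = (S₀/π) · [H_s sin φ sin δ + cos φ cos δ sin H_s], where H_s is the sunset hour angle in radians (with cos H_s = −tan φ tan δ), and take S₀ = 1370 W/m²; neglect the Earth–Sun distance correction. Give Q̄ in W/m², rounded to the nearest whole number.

373 W/m²

The sunset hour angle satisfies cos H_s = −tan φ tan δ = 0.0518, giving H_s = 87.03°. In radians, H_s = 1.5190.
H_s sin φ sin δ = 1.5190 × 0.1409 × -0.3420 = -0.0732.
cos φ cos δ sin H_s = 0.9900 × 0.9397 × 0.9987 = 0.9291.
Q̄ = (1370/π) × (-0.0732 + 0.9291) = 436.08 × 0.8559 = 373.24 W/m².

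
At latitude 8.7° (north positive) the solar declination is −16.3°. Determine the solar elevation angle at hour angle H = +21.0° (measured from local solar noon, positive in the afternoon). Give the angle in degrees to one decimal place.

57.5°

cos θ_z = sin(8.7°) sin(-16.3°) + cos(8.7°) cos(-16.3°) cos(21.00°) = -0.0425 + 0.8857 = 0.8432.
θ_z = arccos(0.8432) = 32.52°, so the elevation is 90° − 32.52° = 57.48°.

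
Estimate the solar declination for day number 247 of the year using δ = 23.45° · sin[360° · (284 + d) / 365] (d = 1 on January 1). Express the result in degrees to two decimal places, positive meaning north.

360 × (284 + 247) / 365 = 523.726°; sin(523.726°) = 0.2802.
δ = 23.45 × 0.2802 = 6.571° ≈ +6.57°.

+6.57°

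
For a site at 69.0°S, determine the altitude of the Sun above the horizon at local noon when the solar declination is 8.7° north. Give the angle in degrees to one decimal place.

12.3°

At local solar noon the hour angle is zero, so the elevation is 90° − |φ − δ| = 90° − |-69.0° − (8.7°)| = 90° − 77.7° = 12.3°.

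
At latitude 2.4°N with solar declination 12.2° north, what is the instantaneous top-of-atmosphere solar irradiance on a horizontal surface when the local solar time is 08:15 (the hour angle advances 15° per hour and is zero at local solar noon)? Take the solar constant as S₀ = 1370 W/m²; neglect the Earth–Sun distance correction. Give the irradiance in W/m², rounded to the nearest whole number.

Hour angle H = 15° × (8.25 − 12) = -56.25°.
With φ = 2.4°, δ = 12.2°, H = -56.25°: sin φ sin δ = 0.0088, cos φ cos δ cos H = 0.5425, so cos θ_z = 0.5513.
Top-of-atmosphere irradiance = S₀ cos θ_z = 1370 × 0.5513 = 755.28 W/m².

755 W/m²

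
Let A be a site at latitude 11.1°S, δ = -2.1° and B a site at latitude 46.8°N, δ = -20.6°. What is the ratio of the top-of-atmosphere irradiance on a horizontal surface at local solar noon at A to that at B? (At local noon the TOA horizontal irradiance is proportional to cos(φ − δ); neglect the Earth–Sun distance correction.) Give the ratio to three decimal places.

A: cos θ_z = cos(-11.1° − (-2.1°)) = 0.9877.
B: cos θ_z = cos(46.8° − (-20.6°)) = 0.3843.
Ratio A/B = 0.9877 / 0.3843 = 2.5701.

2.570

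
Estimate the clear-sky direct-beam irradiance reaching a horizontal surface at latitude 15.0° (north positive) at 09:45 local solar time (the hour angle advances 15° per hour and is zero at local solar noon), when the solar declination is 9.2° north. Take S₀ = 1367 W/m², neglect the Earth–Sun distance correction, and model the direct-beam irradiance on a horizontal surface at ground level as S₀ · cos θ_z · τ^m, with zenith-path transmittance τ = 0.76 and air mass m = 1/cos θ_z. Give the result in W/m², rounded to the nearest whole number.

Hour angle H = 15° × (9.75 − 12) = -33.75°.
cos θ_z = sin φ sin δ + cos φ cos δ cos H = (0.2588)(0.1599) + (0.9659)(0.9871)(0.8315) = 0.8342.
Air mass m = 1/cos θ_z = 1/0.8342 = 1.199; τ^m = 0.76^1.199 = 0.7196.
Surface direct beam = 1367 × 0.8342 × 0.7196 = 820.60 W/m².

821 W/m²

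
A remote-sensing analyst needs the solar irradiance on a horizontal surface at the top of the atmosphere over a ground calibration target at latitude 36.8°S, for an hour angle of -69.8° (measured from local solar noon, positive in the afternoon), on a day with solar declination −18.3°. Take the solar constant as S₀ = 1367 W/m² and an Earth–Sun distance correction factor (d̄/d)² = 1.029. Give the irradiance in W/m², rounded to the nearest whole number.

cos θ_z = sin(-36.8°) sin(-18.3°) + cos(-36.8°) cos(-18.3°) cos(-69.80°) = 0.1881 + 0.2625 = 0.4506.
Top-of-atmosphere irradiance = S₀ (d̄/d)² cos θ_z = 1367 × 1.029 × 0.4506 = 633.83 W/m².

634 W/m²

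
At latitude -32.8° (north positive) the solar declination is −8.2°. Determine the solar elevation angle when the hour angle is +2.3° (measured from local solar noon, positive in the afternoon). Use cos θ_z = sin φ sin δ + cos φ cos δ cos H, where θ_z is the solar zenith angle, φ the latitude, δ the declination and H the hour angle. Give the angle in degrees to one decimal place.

cos θ_z = sin(-32.8°) sin(-8.2°) + cos(-32.8°) cos(-8.2°) cos(2.30°) = 0.0773 + 0.8313 = 0.9086.
θ_z = arccos(0.9086) = 24.69°, so the elevation is 90° − 24.69° = 65.31°.

65.3°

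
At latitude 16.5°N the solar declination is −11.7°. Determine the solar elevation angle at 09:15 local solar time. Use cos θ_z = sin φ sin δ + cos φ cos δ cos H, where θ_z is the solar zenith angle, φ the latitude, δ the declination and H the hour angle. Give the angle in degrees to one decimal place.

Hour angle H = 15° × (9.25 − 12) = -41.25°.
With φ = 16.5°, δ = -11.7°, H = -41.25°: sin φ sin δ = -0.0576, cos φ cos δ cos H = 0.7059, so cos θ_z = 0.6483.
θ_z = arccos(0.6483) = 49.59°, so the elevation is 90° − 49.59° = 40.41°.

40.4°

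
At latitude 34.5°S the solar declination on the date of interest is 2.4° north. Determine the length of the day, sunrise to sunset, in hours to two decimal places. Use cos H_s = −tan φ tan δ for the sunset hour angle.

−tan φ tan δ = −(-0.6873)(0.0419) = 0.0288; H_s = arccos(0.0288) = 88.35°.
Day length = 2 H_s / 15° h⁻¹ = 176.70° / 15 = 11.780 h.

11.78 hours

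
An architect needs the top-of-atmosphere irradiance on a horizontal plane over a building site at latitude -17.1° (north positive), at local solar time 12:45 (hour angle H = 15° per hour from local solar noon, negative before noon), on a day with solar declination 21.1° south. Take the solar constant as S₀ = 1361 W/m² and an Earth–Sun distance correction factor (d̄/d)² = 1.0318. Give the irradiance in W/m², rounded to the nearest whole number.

Hour angle H = 15° × (12.75 − 12) = 11.25°.
With φ = -17.1°, δ = -21.1°, H = 11.25°: sin φ sin δ = 0.1059, cos φ cos δ cos H = 0.8746, so cos θ_z = 0.9805.
Top-of-atmosphere irradiance = S₀ (d̄/d)² cos θ_z = 1361 × 1.0318 × 0.9805 = 1376.90 W/m².

1377 W/m²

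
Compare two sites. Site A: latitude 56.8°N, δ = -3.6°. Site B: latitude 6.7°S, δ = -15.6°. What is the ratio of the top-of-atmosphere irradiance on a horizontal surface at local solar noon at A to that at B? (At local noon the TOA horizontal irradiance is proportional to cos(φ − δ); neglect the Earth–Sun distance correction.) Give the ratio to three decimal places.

0.500

A: cos θ_z = cos(56.8° − (-3.6°)) = 0.4939.
B: cos θ_z = cos(-6.7° − (-15.6°)) = 0.9880.
Ratio A/B = 0.4939 / 0.9880 = 0.4999.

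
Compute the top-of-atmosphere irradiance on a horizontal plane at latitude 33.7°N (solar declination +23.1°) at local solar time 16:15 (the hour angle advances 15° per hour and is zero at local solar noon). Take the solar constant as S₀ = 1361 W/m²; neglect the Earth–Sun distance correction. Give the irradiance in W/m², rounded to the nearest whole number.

757 W/m²

Hour angle H = 15° × (16.25 − 12) = 63.75°.
cos θ_z = sin φ sin δ + cos φ cos δ cos H = (0.5548)(0.3923) + (0.8320)(0.9198)(0.4423) = 0.5561.
Top-of-atmosphere irradiance = S₀ cos θ_z = 1361 × 0.5561 = 756.85 W/m².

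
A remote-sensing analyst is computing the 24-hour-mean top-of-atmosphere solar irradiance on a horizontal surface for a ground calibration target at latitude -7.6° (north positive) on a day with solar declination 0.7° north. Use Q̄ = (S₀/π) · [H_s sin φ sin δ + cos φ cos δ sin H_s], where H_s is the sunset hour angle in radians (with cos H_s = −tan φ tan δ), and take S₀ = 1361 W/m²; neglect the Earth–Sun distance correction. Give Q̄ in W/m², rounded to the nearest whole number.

428 W/m²

The sunset hour angle satisfies cos H_s = −tan φ tan δ = 0.0016, giving H_s = 89.91°. In radians, H_s = 1.5692.
H_s sin φ sin δ = 1.5692 × -0.1323 × 0.0122 = -0.0025.
cos φ cos δ sin H_s = 0.9912 × 0.9999 × 1.0000 = 0.9911.
Q̄ = (1361/π) × (-0.0025 + 0.9911) = 433.22 × 0.9886 = 428.28 W/m².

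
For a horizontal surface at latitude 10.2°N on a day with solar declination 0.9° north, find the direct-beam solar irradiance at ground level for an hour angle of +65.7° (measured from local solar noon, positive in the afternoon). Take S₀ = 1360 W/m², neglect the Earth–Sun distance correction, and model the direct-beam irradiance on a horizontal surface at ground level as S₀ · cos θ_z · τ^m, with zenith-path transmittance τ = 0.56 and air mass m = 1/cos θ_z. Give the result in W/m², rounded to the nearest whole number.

134 W/m²

With φ = 10.2°, δ = 0.9°, H = 65.70°: sin φ sin δ = 0.0028, cos φ cos δ cos H = 0.4050, so cos θ_z = 0.4078.
Air mass m = 1/cos θ_z = 1/0.4078 = 2.452; τ^m = 0.56^2.452 = 0.2413.
Surface direct beam = 1360 × 0.4078 × 0.2413 = 133.83 W/m².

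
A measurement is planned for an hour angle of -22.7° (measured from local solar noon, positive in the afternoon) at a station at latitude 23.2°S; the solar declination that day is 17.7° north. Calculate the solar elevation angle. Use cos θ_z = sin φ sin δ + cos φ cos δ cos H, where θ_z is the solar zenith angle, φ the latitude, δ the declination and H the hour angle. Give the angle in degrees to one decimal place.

With φ = -23.2°, δ = 17.7°, H = -22.70°: sin φ sin δ = -0.1198, cos φ cos δ cos H = 0.8078, so cos θ_z = 0.6880.
θ_z = arccos(0.6880) = 46.53°, so the elevation is 90° − 46.53° = 43.47°.

43.5°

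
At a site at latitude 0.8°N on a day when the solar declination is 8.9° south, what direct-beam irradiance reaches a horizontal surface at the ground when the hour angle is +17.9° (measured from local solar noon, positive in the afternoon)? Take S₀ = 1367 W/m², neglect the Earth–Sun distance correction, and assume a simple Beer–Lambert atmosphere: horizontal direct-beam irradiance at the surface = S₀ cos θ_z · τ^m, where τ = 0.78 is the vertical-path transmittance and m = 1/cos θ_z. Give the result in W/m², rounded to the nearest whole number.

984 W/m²

With φ = 0.8°, δ = -8.9°, H = 17.90°: sin φ sin δ = -0.0022, cos φ cos δ cos H = 0.9400, so cos θ_z = 0.9378.
Air mass m = 1/cos θ_z = 1/0.9378 = 1.066; τ^m = 0.78^1.066 = 0.7673.
Surface direct beam = 1367 × 0.9378 × 0.7673 = 983.66 W/m².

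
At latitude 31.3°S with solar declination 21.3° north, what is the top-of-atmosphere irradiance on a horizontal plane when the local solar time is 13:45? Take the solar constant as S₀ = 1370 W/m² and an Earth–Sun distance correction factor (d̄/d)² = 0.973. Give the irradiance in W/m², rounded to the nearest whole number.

700 W/m²

Hour angle H = 15° × (13.75 − 12) = 26.25°.
With φ = -31.3°, δ = 21.3°, H = 26.25°: sin φ sin δ = -0.1887, cos φ cos δ cos H = 0.7140, so cos θ_z = 0.5253.
Top-of-atmosphere irradiance = S₀ (d̄/d)² cos θ_z = 1370 × 0.973 × 0.5253 = 700.23 W/m².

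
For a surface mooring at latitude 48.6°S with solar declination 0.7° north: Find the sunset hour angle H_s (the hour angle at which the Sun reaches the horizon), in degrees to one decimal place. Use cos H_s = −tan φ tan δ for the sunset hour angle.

The sunset hour angle satisfies cos H_s = −tan φ tan δ = 0.0139, giving H_s = 89.20°.

89.2°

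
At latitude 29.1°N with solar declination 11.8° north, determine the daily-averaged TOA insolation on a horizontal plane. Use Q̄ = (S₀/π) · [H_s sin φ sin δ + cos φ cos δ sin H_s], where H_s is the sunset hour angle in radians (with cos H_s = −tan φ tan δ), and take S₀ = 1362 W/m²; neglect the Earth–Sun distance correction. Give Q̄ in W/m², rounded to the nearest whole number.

The sunset hour angle satisfies cos H_s = −tan φ tan δ = -0.1163, giving H_s = 96.68°. In radians, H_s = 1.6874.
H_s sin φ sin δ = 1.6874 × 0.4863 × 0.2045 = 0.1678.
cos φ cos δ sin H_s = 0.8738 × 0.9789 × 0.9932 = 0.8495.
Q̄ = (1362/π) × (0.1678 + 0.8495) = 433.54 × 1.0173 = 441.04 W/m².

441 W/m²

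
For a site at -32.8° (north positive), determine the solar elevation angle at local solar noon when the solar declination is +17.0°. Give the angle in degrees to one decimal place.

At local solar noon the hour angle is zero, so the elevation is 90° − |φ − δ| = 90° − |-32.8° − (17.0°)| = 90° − 49.8° = 40.2°.

40.2°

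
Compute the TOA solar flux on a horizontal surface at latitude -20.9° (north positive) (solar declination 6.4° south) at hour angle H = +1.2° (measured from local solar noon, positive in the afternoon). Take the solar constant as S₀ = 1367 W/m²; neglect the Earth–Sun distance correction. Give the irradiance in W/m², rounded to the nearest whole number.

With φ = -20.9°, δ = -6.4°, H = 1.20°: sin φ sin δ = 0.0398, cos φ cos δ cos H = 0.9282, so cos θ_z = 0.9680.
Top-of-atmosphere irradiance = S₀ cos θ_z = 1367 × 0.9680 = 1323.26 W/m².

1323 W/m²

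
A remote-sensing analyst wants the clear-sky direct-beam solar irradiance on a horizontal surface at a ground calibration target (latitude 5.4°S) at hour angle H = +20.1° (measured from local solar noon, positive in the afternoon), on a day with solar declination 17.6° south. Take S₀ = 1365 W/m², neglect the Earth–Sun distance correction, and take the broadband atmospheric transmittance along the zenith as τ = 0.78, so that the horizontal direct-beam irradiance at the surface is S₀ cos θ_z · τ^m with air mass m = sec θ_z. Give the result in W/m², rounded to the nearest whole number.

With φ = -5.4°, δ = -17.6°, H = 20.10°: sin φ sin δ = 0.0285, cos φ cos δ cos H = 0.8912, so cos θ_z = 0.9197.
Air mass m = 1/cos θ_z = 1/0.9197 = 1.087; τ^m = 0.78^1.087 = 0.7633.
Surface direct beam = 1365 × 0.9197 × 0.7633 = 958.24 W/m².

958 W/m²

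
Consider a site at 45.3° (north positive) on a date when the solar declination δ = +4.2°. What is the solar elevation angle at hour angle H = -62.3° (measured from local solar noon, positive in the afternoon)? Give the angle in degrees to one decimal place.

22.2°

cos θ_z = sin φ sin δ + cos φ cos δ cos H = (0.7108)(0.0732) + (0.7034)(0.9973)(0.4648) = 0.3781.
θ_z = arccos(0.3781) = 67.78°, so the elevation is 90° − 67.78° = 22.22°.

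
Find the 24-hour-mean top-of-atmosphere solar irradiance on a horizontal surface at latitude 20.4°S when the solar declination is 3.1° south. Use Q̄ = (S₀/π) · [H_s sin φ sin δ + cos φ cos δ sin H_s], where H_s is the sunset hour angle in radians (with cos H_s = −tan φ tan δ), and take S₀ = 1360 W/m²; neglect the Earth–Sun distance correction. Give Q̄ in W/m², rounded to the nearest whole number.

418 W/m²

The sunset hour angle satisfies cos H_s = −tan φ tan δ = -0.0201, giving H_s = 91.15°. In radians, H_s = 1.5909.
H_s sin φ sin δ = 1.5909 × -0.3486 × -0.0541 = 0.0300.
cos φ cos δ sin H_s = 0.9373 × 0.9985 × 0.9998 = 0.9357.
Q̄ = (1360/π) × (0.0300 + 0.9357) = 432.90 × 0.9657 = 418.05 W/m².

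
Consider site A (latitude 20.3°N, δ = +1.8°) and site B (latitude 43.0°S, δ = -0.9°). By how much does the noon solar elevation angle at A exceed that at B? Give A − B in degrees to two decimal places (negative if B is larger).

A: 90° − |20.3 − (1.8)| = 71.50°.
B: 90° − |-43.0 − (-0.9)| = 47.90°.
A − B = 71.50 − 47.90 = 23.60°.

+23.60°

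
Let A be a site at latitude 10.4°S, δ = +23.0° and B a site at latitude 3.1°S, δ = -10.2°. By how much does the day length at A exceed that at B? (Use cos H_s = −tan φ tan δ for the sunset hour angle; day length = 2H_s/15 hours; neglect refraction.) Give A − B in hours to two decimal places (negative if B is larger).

-0.67 h

A: H_s = arccos(−tan -10.4° · tan 23.0°) = 85.53°, so 2H_s/15 = 11.4040 h.
B: H_s = arccos(−tan -3.1° · tan -10.2°) = 90.56°, so 2H_s/15 = 12.0747 h.
A − B = 11.4040 − 12.0747 = -0.6707 h.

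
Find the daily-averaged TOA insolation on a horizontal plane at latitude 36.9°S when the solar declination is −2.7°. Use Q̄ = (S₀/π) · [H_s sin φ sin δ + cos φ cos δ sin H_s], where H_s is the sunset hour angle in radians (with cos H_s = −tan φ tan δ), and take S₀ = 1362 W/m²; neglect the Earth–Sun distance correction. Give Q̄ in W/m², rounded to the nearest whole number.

366 W/m²

The sunset hour angle satisfies cos H_s = −tan φ tan δ = -0.0354, giving H_s = 92.03°. In radians, H_s = 1.6062.
H_s sin φ sin δ = 1.6062 × -0.6004 × -0.0471 = 0.0454.
cos φ cos δ sin H_s = 0.7997 × 0.9989 × 0.9994 = 0.7983.
Q̄ = (1362/π) × (0.0454 + 0.7983) = 433.54 × 0.8437 = 365.78 W/m².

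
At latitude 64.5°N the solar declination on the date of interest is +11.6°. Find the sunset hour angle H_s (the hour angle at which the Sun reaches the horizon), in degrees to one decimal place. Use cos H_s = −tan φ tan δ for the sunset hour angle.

115.5°

The sunset hour angle satisfies cos H_s = −tan φ tan δ = -0.4304, giving H_s = 115.49°.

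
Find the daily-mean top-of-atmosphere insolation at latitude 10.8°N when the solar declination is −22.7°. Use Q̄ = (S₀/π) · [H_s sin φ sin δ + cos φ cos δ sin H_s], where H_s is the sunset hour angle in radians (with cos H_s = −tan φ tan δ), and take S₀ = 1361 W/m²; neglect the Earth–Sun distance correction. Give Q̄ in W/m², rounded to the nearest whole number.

345 W/m²

The sunset hour angle satisfies cos H_s = −tan φ tan δ = 0.0798, giving H_s = 85.42°. In radians, H_s = 1.4909.
H_s sin φ sin δ = 1.4909 × 0.1874 × -0.3859 = -0.1078.
cos φ cos δ sin H_s = 0.9823 × 0.9225 × 0.9968 = 0.9033.
Q̄ = (1361/π) × (-0.1078 + 0.9033) = 433.22 × 0.7955 = 344.63 W/m².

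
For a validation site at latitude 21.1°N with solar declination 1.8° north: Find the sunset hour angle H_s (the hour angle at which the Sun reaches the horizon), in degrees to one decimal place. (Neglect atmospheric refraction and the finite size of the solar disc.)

90.7°

−tan φ tan δ = −(0.3859)(0.0314) = -0.0121; H_s = arccos(-0.0121) = 90.69°.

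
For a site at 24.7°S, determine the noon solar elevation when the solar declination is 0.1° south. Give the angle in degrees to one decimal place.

65.4°

At local solar noon the hour angle is zero, so the elevation is 90° − |φ − δ| = 90° − |-24.7° − (-0.1°)| = 90° − 24.6° = 65.4°.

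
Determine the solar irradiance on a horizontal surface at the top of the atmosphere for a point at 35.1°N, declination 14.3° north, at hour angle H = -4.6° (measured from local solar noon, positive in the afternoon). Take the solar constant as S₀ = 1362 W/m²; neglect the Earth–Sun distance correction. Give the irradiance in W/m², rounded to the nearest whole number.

1270 W/m²

cos θ_z = sin(35.1°) sin(14.3°) + cos(35.1°) cos(14.3°) cos(-4.60°) = 0.1420 + 0.7902 = 0.9322.
Top-of-atmosphere irradiance = S₀ cos θ_z = 1362 × 0.9322 = 1269.66 W/m².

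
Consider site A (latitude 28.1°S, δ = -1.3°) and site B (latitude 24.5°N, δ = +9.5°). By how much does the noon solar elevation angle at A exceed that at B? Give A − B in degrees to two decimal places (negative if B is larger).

-11.80°

A: 90° − |-28.1 − (-1.3)| = 63.20°.
B: 90° − |24.5 − (9.5)| = 75.00°.
A − B = 63.20 − 75.00 = -11.80°.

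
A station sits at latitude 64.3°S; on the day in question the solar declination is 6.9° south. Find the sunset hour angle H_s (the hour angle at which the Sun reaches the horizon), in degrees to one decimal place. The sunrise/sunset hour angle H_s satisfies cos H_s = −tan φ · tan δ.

104.6°

The sunset hour angle satisfies cos H_s = −tan φ tan δ = -0.2514, giving H_s = 104.56°.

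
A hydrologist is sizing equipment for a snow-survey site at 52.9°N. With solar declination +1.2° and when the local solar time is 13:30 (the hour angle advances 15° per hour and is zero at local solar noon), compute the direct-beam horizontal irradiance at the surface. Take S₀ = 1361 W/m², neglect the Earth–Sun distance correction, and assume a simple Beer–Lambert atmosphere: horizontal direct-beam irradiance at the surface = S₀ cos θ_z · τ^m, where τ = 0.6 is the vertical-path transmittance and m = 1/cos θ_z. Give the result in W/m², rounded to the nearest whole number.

321 W/m²

Hour angle H = 15° × (13.5 − 12) = 22.50°.
cos θ_z = sin(52.9°) sin(1.2°) + cos(52.9°) cos(1.2°) cos(22.50°) = 0.0167 + 0.5572 = 0.5739.
Air mass m = 1/cos θ_z = 1/0.5739 = 1.742; τ^m = 0.6^1.742 = 0.4107.
Surface direct beam = 1361 × 0.5739 × 0.4107 = 320.79 W/m².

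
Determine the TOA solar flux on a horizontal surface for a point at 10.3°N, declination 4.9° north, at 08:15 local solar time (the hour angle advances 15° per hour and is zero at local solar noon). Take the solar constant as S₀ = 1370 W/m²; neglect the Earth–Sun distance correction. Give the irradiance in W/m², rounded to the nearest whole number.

Hour angle H = 15° × (8.25 − 12) = -56.25°.
cos θ_z = sin φ sin δ + cos φ cos δ cos H = (0.1788)(0.0854) + (0.9839)(0.9963)(0.5556) = 0.5599.
Top-of-atmosphere irradiance = S₀ cos θ_z = 1370 × 0.5599 = 767.06 W/m².

767 W/m²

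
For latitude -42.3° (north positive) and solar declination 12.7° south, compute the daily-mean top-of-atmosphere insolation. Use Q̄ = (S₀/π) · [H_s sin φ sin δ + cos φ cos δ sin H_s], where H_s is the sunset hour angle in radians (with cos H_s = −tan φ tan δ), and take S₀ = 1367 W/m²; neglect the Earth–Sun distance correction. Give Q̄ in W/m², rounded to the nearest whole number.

−tan φ tan δ = −(-0.9099)(-0.2254) = -0.2051; H_s = arccos(-0.2051) = 101.84°. In radians, H_s = 1.7774.
H_s sin φ sin δ = 1.7774 × -0.6730 × -0.2198 = 0.2629.
cos φ cos δ sin H_s = 0.7396 × 0.9755 × 0.9787 = 0.7061.
Q̄ = (1367/π) × (0.2629 + 0.7061) = 435.13 × 0.9690 = 421.64 W/m².

422 W/m²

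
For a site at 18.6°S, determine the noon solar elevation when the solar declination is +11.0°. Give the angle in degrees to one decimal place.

60.4°

At local solar noon the hour angle is zero, so the elevation is 90° − |φ − δ| = 90° − |-18.6° − (11.0°)| = 90° − 29.6° = 60.4°.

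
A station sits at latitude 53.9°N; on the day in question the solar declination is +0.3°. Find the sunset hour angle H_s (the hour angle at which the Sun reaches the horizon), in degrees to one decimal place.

90.4°

−tan φ tan δ = −(1.3713)(0.0052) = -0.0071; H_s = arccos(-0.0071) = 90.41°.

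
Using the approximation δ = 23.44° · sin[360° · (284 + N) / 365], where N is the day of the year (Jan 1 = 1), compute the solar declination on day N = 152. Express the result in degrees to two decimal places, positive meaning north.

360 × (284 + 152) / 365 = 430.027°; sin(430.027°) = 0.9399.
δ = 23.44 × 0.9399 = 22.031° ≈ +22.03°.

+22.03°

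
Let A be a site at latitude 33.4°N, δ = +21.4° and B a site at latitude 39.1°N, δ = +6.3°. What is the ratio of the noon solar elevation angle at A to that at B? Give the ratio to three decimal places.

1.364

A: 90° − |33.4 − (21.4)| = 78.00°.
B: 90° − |39.1 − (6.3)| = 57.20°.
Ratio A/B = 78.0000 / 57.2000 = 1.3636.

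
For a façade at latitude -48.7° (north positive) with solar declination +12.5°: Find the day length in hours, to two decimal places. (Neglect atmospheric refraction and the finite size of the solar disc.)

cos H_s = −tan(-48.7°) · tan(12.5°) = 0.2523, so H_s = arccos(0.2523) = 75.39°.
Day length = 2 H_s / 15° h⁻¹ = 150.78° / 15 = 10.052 h.

10.05 hours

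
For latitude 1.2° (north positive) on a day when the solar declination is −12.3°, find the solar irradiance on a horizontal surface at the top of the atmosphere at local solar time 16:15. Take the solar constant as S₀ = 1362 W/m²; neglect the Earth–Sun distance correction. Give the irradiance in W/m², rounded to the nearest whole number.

582 W/m²

Hour angle H = 15° × (16.25 − 12) = 63.75°.
With φ = 1.2°, δ = -12.3°, H = 63.75°: sin φ sin δ = -0.0045, cos φ cos δ cos H = 0.4320, so cos θ_z = 0.4275.
Top-of-atmosphere irradiance = S₀ cos θ_z = 1362 × 0.4275 = 582.25 W/m².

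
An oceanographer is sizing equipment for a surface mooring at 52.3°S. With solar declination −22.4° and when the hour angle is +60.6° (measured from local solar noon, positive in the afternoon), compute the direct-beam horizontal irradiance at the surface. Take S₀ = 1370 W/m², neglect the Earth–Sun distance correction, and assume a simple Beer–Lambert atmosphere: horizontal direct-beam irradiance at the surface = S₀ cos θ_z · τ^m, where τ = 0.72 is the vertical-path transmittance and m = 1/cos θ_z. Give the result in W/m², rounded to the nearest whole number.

With φ = -52.3°, δ = -22.4°, H = 60.60°: sin φ sin δ = 0.3015, cos φ cos δ cos H = 0.2775, so cos θ_z = 0.5790.
Air mass m = 1/cos θ_z = 1/0.5790 = 1.727; τ^m = 0.72^1.727 = 0.5670.
Surface direct beam = 1370 × 0.5790 × 0.5670 = 449.76 W/m².

450 W/m²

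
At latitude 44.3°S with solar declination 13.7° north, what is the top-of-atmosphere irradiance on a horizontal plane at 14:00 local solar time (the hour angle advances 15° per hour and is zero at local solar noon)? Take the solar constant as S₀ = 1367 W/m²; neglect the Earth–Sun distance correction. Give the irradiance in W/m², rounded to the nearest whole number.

Hour angle H = 15° × (14 − 12) = 30.00°.
With φ = -44.3°, δ = 13.7°, H = 30.00°: sin φ sin δ = -0.1654, cos φ cos δ cos H = 0.6022, so cos θ_z = 0.4368.
Top-of-atmosphere irradiance = S₀ cos θ_z = 1367 × 0.4368 = 597.11 W/m².

597 W/m²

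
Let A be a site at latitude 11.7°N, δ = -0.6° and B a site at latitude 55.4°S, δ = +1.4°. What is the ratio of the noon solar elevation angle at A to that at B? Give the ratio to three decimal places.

A: 90° − |11.7 − (-0.6)| = 77.70°.
B: 90° − |-55.4 − (1.4)| = 33.20°.
Ratio A/B = 77.7000 / 33.2000 = 2.3404.

2.340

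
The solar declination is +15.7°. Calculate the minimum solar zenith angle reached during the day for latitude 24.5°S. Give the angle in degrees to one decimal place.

At local solar noon the hour angle is zero, so the zenith angle is |φ − δ| = |-24.5° − (15.7°)| = 40.2°.

40.2°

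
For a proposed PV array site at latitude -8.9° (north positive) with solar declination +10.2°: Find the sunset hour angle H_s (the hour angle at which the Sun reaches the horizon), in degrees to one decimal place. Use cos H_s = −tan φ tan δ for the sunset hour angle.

The sunset hour angle satisfies cos H_s = −tan φ tan δ = 0.0282, giving H_s = 88.38°.

88.4°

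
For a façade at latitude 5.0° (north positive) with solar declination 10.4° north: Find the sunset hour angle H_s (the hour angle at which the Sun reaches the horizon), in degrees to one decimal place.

90.9°

cos H_s = −tan(5.0°) · tan(10.4°) = -0.0161, so H_s = arccos(-0.0161) = 90.92°.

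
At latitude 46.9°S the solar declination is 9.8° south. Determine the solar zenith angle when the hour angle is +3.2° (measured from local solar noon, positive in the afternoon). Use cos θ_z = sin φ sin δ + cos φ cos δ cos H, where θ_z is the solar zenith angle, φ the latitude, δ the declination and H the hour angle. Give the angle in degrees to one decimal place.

37.2°

cos θ_z = sin φ sin δ + cos φ cos δ cos H = (-0.7302)(-0.1702) + (0.6833)(0.9854)(0.9984) = 0.7965.
θ_z = arccos(0.7965) = 37.20°.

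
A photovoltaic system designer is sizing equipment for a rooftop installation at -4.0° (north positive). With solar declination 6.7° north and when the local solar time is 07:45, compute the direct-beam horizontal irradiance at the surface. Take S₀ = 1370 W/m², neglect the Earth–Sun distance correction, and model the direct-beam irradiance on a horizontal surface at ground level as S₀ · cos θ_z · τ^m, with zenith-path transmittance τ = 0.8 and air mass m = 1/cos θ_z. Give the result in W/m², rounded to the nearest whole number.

351 W/m²

Hour angle H = 15° × (7.75 − 12) = -63.75°.
With φ = -4.0°, δ = 6.7°, H = -63.75°: sin φ sin δ = -0.0081, cos φ cos δ cos H = 0.4382, so cos θ_z = 0.4301.
Air mass m = 1/cos θ_z = 1/0.4301 = 2.325; τ^m = 0.8^2.325 = 0.5952.
Surface direct beam = 1370 × 0.4301 × 0.5952 = 350.71 W/m².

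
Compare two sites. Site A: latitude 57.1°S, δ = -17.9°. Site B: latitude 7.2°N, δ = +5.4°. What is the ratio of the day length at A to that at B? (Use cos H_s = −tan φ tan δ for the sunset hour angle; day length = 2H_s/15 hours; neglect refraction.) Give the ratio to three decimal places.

A: H_s = arccos(−tan -57.1° · tan -17.9°) = 119.95°, so 2H_s/15 = 15.9933 h.
B: H_s = arccos(−tan 7.2° · tan 5.4°) = 90.68°, so 2H_s/15 = 12.0907 h.
Ratio A/B = 15.9933 / 12.0907 = 1.3228.

1.323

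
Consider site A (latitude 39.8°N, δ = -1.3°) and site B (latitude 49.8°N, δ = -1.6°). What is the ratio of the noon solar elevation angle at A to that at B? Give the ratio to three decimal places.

A: 90° − |39.8 − (-1.3)| = 48.90°.
B: 90° − |49.8 − (-1.6)| = 38.60°.
Ratio A/B = 48.9000 / 38.6000 = 1.2668.

1.267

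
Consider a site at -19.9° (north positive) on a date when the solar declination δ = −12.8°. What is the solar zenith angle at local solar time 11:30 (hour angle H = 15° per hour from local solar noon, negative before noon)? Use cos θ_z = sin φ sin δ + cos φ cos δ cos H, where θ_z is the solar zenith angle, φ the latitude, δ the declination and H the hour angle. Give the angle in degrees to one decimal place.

10.1°

Hour angle H = 15° × (11.5 − 12) = -7.50°.
With φ = -19.9°, δ = -12.8°, H = -7.50°: sin φ sin δ = 0.0754, cos φ cos δ cos H = 0.9091, so cos θ_z = 0.9845.
θ_z = arccos(0.9845) = 10.10°.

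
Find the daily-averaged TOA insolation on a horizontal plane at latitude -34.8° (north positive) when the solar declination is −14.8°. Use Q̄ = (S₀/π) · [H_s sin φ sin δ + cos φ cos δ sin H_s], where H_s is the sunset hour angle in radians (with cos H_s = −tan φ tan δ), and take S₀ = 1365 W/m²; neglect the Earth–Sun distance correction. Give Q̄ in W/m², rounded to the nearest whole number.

450 W/m²

−tan φ tan δ = −(-0.6950)(-0.2642) = -0.1836; H_s = arccos(-0.1836) = 100.58°. In radians, H_s = 1.7555.
H_s sin φ sin δ = 1.7555 × -0.5707 × -0.2554 = 0.2559.
cos φ cos δ sin H_s = 0.8211 × 0.9668 × 0.9830 = 0.7803.
Q̄ = (1365/π) × (0.2559 + 0.7803) = 434.49 × 1.0362 = 450.22 W/m².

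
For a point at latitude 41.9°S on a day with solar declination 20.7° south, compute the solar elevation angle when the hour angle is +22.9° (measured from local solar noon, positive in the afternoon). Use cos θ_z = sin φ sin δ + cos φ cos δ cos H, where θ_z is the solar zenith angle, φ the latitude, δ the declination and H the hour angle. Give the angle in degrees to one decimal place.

cos θ_z = sin φ sin δ + cos φ cos δ cos H = (-0.6678)(-0.3535) + (0.7443)(0.9354)(0.9212) = 0.8774.
θ_z = arccos(0.8774) = 28.67°, so the elevation is 90° − 28.67° = 61.33°.

61.3°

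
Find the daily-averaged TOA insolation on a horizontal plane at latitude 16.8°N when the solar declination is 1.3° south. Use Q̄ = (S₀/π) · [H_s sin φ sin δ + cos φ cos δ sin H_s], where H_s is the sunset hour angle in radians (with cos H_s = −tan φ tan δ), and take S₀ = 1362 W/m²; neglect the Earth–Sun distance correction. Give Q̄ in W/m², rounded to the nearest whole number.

cos H_s = −tan(16.8°) · tan(-1.3°) = 0.0069, so H_s = arccos(0.0069) = 89.60°. In radians, H_s = 1.5638.
H_s sin φ sin δ = 1.5638 × 0.2890 × -0.0227 = -0.0103.
cos φ cos δ sin H_s = 0.9573 × 0.9997 × 1.0000 = 0.9570.
Q̄ = (1362/π) × (-0.0103 + 0.9570) = 433.54 × 0.9467 = 410.43 W/m².

410 W/m²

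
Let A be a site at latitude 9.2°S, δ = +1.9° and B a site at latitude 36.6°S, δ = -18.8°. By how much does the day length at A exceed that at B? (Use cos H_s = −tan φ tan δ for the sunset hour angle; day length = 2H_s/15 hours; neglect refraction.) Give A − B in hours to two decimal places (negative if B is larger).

-1.99 h

A: H_s = arccos(−tan -9.2° · tan 1.9°) = 89.69°, so 2H_s/15 = 11.9587 h.
B: H_s = arccos(−tan -36.6° · tan -18.8°) = 104.64°, so 2H_s/15 = 13.9520 h.
A − B = 11.9587 − 13.9520 = -1.9933 h.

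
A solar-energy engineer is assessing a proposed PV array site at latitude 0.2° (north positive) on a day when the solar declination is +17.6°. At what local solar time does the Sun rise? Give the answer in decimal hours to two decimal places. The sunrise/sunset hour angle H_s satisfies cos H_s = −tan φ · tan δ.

−tan φ tan δ = −(0.0035)(0.3172) = -0.0011; H_s = arccos(-0.0011) = 90.06°.
Sunrise is at 12 − H_s/15 = 12 − 6.004 = 5.996 h local solar time.

6.00 h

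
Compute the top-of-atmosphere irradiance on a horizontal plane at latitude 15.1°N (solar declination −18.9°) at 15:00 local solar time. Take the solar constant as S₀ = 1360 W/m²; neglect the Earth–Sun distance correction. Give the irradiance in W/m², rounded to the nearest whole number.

764 W/m²

Hour angle H = 15° × (15 − 12) = 45.00°.
cos θ_z = sin φ sin δ + cos φ cos δ cos H = (0.2605)(-0.3239) + (0.9655)(0.9461)(0.7071) = 0.5615.
Top-of-atmosphere irradiance = S₀ cos θ_z = 1360 × 0.5615 = 763.64 W/m².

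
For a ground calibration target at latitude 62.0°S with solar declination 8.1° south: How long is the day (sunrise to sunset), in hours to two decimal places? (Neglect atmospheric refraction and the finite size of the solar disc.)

14.07 hours

cos H_s = −tan(-62.0°) · tan(-8.1°) = -0.2677, so H_s = arccos(-0.2677) = 105.53°.
Day length = 2 H_s / 15° h⁻¹ = 211.06° / 15 = 14.071 h.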